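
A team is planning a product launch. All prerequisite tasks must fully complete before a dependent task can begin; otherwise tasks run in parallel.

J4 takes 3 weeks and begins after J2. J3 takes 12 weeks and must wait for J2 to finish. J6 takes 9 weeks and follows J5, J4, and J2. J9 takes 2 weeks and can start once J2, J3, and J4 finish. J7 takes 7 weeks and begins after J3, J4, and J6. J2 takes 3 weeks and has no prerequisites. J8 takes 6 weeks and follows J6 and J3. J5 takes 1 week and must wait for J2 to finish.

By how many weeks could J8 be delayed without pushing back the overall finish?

1

The longest chain is J2→J3→J7 = 3+12+7 = 22; overall finish 22 weeks.
J8 finishes as early as 21 and must finish by 22.
Slack of J8 = 16 − 15 = 1 week.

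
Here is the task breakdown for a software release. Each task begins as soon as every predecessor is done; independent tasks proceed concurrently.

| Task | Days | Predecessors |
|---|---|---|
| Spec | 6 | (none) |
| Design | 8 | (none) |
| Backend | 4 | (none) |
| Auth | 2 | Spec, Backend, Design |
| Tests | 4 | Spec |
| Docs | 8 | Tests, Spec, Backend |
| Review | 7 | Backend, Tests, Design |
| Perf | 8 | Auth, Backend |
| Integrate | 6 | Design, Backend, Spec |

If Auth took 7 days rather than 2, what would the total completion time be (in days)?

23

As given, the longest chain is Design→Auth→Perf = 8+2+8 = 18, so the finish is 18 days.
Auth is on the critical path; changing it to 7 makes that path 23 days.
The critical path is still Design→Auth→Perf; finish is now 23 days.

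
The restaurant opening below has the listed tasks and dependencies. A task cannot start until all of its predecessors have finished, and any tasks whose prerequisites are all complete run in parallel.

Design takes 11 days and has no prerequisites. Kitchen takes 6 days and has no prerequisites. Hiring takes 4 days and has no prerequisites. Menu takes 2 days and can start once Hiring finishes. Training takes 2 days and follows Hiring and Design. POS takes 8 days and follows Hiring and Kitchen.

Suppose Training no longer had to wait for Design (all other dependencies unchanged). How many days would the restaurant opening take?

14

With the dependency in place, Kitchen→POS = 6+8 = 14 sets the finish at 14 days.
Without Design→Training, Training's earliest start moves from 11 to 4.
New critical path: Kitchen→POS = 6+8 = 14 ⇒ 14 days.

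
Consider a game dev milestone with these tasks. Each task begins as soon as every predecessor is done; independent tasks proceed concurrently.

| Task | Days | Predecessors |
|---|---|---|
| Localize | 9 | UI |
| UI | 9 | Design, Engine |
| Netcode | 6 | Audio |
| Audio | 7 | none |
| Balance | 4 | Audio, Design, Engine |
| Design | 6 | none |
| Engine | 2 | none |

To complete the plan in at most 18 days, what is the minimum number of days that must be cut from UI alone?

6

Current finish: 24 days; target: 18.
UI is on every critical path, so each day cut from UI cuts the finish by one (this holds down to a finish of 16).
Need 24 − 18 = 6 days off UI → UI becomes 3 days, finish becomes 18.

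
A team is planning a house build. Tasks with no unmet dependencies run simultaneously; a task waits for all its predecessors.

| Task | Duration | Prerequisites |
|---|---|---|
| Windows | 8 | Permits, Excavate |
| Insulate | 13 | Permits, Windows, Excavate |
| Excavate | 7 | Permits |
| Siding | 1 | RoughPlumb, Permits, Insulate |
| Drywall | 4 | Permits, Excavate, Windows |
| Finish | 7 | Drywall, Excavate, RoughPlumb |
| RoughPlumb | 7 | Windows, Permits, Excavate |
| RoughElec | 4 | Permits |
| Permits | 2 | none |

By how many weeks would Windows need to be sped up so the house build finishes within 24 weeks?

7

Current finish: 31 weeks; target: 24.
Windows is on every critical path, so each week cut from Windows cuts the finish by one (this holds down to a finish of 24).
Need 31 − 24 = 7 weeks off Windows → Windows becomes 1 week, finish becomes 24.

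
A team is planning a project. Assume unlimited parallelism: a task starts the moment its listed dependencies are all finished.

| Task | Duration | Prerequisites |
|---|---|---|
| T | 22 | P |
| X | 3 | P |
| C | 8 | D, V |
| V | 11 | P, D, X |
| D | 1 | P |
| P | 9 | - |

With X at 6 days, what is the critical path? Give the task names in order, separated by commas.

The binding path is P→X→V→C = 9+3+11+8 = 31; finish at 31 days.
X is on the critical path; changing it to 6 makes that path 34 days.
The critical path is still P→X→V→C; finish is now 34 days.

P, X, V, C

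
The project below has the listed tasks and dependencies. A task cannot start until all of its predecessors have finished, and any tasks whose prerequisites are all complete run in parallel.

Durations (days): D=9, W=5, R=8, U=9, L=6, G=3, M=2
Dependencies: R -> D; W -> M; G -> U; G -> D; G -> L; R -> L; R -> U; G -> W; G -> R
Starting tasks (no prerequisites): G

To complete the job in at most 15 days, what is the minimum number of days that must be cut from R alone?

Current finish: 20 days; target: 15.
R is on every critical path, so each day cut from R cuts the finish by one (this holds down to a finish of 13).
Need 20 − 15 = 5 days off R → R becomes 3 days, finish becomes 15.

5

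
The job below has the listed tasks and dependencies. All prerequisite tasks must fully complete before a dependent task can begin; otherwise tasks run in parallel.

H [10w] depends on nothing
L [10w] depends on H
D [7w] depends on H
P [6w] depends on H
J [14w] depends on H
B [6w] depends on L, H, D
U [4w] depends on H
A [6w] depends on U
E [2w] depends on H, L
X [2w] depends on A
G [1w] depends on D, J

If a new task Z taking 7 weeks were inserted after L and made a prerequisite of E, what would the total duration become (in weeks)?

29

Originally the schedule takes 26 weeks.
With Z inserted, E now waits for max(H, L, Z).
New critical path: H→L→Z→E = 10+10+7+2 = 29 ⇒ 29 weeks.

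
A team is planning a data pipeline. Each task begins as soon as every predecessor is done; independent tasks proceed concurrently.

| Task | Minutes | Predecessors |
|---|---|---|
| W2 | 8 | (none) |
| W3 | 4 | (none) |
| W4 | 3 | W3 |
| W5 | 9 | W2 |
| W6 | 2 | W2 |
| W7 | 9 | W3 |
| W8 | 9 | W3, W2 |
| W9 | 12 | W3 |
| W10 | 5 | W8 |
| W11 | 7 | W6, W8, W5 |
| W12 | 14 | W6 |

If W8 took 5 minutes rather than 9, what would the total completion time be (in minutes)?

24

Critical path before the change: W2→W8→W11 = 8+9+7 = 24 giving 24 minutes.
W8 is on the critical path; changing it to 5 makes that path 20 minutes.
New critical path: W2→W5→W11 = 8+9+7 = 24 ⇒ 24 minutes.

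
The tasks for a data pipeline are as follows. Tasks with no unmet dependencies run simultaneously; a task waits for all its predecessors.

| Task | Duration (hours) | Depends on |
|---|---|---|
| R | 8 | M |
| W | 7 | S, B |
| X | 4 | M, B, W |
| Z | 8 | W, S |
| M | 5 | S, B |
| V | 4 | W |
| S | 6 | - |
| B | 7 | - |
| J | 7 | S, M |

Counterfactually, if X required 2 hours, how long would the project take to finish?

22

Actual critical path: B→W→Z = 7+7+8 = 22 ⇒ 22 hours.
X is off the critical path — its longest chain is 18 hours, giving 4 of slack.
No other chain overtakes it, so the finish is 22 hours.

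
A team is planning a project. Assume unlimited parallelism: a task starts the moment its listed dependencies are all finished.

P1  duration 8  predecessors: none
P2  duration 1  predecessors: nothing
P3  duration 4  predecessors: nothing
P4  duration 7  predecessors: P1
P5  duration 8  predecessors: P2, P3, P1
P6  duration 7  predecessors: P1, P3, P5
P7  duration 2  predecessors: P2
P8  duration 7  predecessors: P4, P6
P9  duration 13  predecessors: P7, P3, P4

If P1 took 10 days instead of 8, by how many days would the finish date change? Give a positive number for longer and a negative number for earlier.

Critical path before the change: P1→P5→P6→P8 = 8+8+7+7 = 30 giving 30 days.
P1 is on the critical path; changing it to 10 makes that path 32 days.
No other chain overtakes it, so the finish is 32 days.
Change in finish: 32 − 30 = +2 days.

2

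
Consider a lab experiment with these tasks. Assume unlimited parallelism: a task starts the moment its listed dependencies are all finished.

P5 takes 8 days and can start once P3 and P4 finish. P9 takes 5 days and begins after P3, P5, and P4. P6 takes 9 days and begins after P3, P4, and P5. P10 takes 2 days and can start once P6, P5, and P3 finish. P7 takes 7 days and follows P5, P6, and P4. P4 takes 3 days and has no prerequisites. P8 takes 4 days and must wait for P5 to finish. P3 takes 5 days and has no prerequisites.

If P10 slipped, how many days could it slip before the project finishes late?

Critical path: P3→P5→P6→P7 = 5+8+9+7 = 29, so the finish is 29 days.
P10 finishes as early as 24 and must finish by 29.
Slack of P10 = 27 − 22 = 5 days.

5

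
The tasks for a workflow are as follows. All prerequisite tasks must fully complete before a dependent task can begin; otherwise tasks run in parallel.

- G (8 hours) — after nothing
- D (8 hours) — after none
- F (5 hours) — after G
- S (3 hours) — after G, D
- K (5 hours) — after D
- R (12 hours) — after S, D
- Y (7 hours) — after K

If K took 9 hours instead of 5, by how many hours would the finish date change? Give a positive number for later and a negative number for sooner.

Critical path before the change: G→S→R = 8+3+12 = 23 giving 23 hours.
The longest path through K is only 20 hours, so K has float 3.
Now D→K→Y = 8+9+7 = 24 is longest, so the finish becomes 24 hours.
Change in finish: 24 − 23 = +1 hours.

1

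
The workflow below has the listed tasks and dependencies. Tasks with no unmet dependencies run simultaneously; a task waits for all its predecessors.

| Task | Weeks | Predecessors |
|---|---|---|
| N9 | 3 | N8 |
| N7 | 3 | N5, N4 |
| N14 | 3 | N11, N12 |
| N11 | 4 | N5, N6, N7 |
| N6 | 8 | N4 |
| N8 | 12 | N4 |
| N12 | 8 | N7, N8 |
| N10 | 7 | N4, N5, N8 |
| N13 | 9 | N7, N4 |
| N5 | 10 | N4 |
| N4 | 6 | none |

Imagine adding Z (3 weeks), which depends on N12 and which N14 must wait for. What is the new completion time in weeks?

Originally the workflow takes 30 weeks.
With Z inserted, N14 now waits for max(N11, N12, Z).
New critical path: N4→N5→N7→N12→Z→N14 = 6+10+3+8+3+3 = 33 ⇒ 33 weeks.

33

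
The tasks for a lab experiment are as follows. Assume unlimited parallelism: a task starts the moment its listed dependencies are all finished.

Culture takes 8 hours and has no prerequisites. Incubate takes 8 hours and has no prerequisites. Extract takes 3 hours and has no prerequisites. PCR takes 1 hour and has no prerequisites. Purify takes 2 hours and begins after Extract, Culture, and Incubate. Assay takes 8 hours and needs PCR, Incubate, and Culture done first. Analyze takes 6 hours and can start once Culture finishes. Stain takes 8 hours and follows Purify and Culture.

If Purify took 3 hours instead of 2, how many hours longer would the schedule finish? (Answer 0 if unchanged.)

Actual critical path: Culture→Purify→Stain = 8+2+8 = 18 ⇒ 18 hours.
Purify is on the critical path; changing it to 3 makes that path 19 hours.
No other chain overtakes it, so the finish is 19 hours.
Change in finish: 19 − 18 = +1 hours.

1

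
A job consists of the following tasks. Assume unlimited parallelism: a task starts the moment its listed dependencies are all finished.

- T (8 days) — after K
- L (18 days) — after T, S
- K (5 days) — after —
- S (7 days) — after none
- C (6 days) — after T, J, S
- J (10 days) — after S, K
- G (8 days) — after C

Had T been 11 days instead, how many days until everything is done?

34

As given, the longest chain is K→T→L = 5+8+18 = 31, so the finish is 31 days.
T is on the critical path; changing it to 11 makes that path 34 days.
The critical path is still K→T→L; finish is now 34 days.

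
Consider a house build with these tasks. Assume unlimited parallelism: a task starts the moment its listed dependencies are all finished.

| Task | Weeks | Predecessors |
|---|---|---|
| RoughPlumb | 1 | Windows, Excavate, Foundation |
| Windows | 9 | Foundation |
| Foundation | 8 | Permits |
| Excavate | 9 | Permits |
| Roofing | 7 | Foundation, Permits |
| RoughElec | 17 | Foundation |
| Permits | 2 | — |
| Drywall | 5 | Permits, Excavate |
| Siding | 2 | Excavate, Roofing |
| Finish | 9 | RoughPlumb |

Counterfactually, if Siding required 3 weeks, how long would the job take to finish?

Actual critical path: Permits→Foundation→Windows→RoughPlumb→Finish = 2+8+9+1+9 = 29 ⇒ 29 weeks.
Siding is off the critical path — its longest chain is 19 weeks, giving 10 of slack.
That remains the longest chain; total 29 weeks.

29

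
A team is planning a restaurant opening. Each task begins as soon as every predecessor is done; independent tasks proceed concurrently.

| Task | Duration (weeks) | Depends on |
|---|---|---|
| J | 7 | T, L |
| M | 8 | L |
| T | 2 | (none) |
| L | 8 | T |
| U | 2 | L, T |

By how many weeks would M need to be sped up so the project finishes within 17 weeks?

1

Current finish: 18 weeks; target: 17.
M is on every critical path, so each week cut from M cuts the finish by one (this holds down to a finish of 17).
Need 18 − 17 = 1 week off M → M becomes 7 weeks, finish becomes 17.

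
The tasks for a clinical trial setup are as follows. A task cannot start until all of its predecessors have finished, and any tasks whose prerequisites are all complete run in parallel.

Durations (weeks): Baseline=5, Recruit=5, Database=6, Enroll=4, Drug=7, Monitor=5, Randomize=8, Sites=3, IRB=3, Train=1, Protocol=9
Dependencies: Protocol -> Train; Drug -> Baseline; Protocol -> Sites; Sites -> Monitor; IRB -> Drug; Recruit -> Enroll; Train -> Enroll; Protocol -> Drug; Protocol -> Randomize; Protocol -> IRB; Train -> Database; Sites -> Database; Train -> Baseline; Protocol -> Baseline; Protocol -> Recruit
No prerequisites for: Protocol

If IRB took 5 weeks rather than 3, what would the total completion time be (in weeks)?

26

Actual critical path: Protocol→IRB→Drug→Baseline = 9+3+7+5 = 24 ⇒ 24 weeks.
IRB is on the critical path; changing it to 5 makes that path 26 weeks.
No other chain overtakes it, so the finish is 26 weeks.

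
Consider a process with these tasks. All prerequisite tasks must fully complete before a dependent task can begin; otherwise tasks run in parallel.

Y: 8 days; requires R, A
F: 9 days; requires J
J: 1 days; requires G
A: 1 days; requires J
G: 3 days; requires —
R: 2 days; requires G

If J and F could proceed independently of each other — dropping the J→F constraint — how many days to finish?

Original critical path: G→R→Y = 3+2+8 = 13 ⇒ 13 days.
Without J→F, F's earliest start moves from 4 to 0.
The longest chain is now G→R→Y = 3+2+8 = 13, so the job takes 13 days.

13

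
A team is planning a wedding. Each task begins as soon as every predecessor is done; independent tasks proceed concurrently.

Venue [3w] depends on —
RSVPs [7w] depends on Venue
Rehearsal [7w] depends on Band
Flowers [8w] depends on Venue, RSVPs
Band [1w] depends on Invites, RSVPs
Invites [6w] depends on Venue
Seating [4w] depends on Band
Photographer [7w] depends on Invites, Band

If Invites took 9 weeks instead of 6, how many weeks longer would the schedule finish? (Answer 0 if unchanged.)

2

The binding path is Venue→RSVPs→Flowers = 3+7+8 = 18; finish at 18 weeks.
Invites is off the critical path — its longest chain is 17 weeks, giving 1 of slack.
The binding chain switches to Venue→Invites→Band→Photographer = 3+9+1+7 = 20; finish 20 weeks.
Change in finish: 20 − 18 = +2 weeks.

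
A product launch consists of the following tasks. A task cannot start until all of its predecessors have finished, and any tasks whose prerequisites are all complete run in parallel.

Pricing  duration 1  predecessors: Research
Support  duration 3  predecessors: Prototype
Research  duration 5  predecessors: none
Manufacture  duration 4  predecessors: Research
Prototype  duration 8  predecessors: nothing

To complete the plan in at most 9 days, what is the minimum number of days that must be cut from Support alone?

Current finish: 11 days; target: 9.
Support is on every critical path, so each day cut from Support cuts the finish by one (this holds down to a finish of 9).
Need 11 − 9 = 2 days off Support → Support becomes 1 day, finish becomes 9.

2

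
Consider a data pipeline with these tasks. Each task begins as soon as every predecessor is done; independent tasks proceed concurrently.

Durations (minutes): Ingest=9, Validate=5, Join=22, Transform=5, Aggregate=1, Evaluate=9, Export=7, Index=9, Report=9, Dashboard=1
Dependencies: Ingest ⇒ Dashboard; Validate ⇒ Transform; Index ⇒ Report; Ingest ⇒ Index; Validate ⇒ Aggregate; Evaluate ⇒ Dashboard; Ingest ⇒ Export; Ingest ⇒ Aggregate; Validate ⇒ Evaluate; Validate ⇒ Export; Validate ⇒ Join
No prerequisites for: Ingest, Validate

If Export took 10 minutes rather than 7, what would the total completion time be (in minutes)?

27

Baseline: Ingest→Index→Report = 9+9+9 = 27 → 27 minutes.
Export is off the critical path — its longest chain is 16 minutes, giving 11 of slack.
That remains the longest chain; total 27 minutes.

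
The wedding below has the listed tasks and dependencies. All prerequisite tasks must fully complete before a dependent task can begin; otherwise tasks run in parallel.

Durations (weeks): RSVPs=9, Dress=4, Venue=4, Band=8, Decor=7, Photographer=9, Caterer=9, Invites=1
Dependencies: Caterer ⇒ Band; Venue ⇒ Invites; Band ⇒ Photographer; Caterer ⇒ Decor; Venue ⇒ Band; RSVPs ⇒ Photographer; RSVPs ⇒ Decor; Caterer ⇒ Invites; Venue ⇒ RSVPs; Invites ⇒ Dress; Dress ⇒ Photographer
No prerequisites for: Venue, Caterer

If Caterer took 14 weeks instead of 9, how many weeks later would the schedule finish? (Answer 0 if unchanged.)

5

Baseline: Caterer→Band→Photographer = 9+8+9 = 26 → 26 weeks.
Caterer lies on that path, so at 14 weeks the path becomes 31 weeks.
No other chain overtakes it, so the finish is 31 weeks.
Change in finish: 31 − 26 = +5 weeks.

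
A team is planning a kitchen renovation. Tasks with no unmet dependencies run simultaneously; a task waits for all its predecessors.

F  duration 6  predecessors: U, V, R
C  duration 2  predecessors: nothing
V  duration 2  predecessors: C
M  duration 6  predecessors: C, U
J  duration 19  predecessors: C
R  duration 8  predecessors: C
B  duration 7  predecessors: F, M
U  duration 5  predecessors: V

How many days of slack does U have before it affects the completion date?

C→R→F→B = 2+8+6+7 = 23 sets the makespan at 23 days.
The longest chain containing U totals 22 days.
Slack of U = 5 − 4 = 1 day.

1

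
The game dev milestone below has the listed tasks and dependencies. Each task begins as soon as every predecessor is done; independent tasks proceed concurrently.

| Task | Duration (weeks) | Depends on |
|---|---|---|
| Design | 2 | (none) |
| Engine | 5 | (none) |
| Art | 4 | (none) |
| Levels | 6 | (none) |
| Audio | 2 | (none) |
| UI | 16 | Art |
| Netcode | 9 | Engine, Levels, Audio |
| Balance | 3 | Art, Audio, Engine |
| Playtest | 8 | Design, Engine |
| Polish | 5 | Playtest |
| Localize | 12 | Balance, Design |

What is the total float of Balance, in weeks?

0

Critical path: Engine→Balance→Localize = 5+3+12 = 20, so the finish is 20 weeks.
Balance finishes as early as 8 and must finish by 8.
Slack of Balance = 5 − 5 = 0 weeks.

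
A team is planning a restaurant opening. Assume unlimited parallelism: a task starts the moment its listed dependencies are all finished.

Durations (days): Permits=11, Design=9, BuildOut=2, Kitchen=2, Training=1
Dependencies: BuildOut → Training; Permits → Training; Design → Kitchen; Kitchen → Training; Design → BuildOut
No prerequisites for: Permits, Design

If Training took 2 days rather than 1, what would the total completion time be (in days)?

13

The binding path is Permits→Training = 11+1 = 12; finish at 12 days.
Training lies on that path, so at 2 days the path becomes 13 days.
That remains the longest chain; total 13 days.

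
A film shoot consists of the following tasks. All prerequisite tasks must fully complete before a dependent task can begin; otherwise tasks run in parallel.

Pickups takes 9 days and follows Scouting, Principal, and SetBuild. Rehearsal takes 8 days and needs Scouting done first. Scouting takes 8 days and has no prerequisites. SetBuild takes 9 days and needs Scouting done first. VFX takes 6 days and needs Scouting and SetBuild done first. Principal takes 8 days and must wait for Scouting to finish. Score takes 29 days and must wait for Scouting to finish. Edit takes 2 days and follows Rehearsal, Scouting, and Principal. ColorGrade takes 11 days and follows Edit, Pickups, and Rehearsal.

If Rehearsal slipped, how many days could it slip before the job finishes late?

8

The longest chain is Scouting→SetBuild→Pickups→ColorGrade = 8+9+9+11 = 37; overall finish 37 days.
Rehearsal finishes as early as 16 and must finish by 24.
Slack of Rehearsal = 16 − 8 = 8 days.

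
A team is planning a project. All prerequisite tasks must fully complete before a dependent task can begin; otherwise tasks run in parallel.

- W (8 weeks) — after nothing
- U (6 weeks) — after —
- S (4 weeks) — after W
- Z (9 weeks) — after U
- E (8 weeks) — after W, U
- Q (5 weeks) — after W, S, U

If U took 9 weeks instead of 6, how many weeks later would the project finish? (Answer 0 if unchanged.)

1

Actual critical path: W→S→Q = 8+4+5 = 17 ⇒ 17 weeks.
U is off the critical path — its longest chain is 15 weeks, giving 2 of slack.
The binding chain switches to U→Z = 9+9 = 18; finish 18 weeks.
Change in finish: 18 − 17 = +1 weeks.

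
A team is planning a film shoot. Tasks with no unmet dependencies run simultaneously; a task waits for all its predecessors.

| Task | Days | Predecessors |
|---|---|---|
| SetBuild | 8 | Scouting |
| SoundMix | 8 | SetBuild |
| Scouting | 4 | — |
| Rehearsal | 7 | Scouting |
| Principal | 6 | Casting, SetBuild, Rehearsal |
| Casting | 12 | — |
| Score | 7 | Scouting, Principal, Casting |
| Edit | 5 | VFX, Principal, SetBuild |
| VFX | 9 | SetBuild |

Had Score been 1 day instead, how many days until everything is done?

26

Critical path before the change: Scouting→SetBuild→VFX→Edit = 4+8+9+5 = 26 giving 26 days.
Score has 1 day of float (longest path through it is 25).
No other chain overtakes it, so the finish is 26 days.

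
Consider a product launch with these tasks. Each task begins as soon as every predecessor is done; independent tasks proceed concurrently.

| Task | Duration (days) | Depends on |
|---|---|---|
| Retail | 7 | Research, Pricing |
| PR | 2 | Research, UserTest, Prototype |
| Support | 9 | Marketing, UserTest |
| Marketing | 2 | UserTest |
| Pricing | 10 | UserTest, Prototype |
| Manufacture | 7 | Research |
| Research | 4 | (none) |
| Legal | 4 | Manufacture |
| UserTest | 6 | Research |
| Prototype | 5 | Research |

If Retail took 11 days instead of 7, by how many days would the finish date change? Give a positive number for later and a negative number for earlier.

4

The binding path is Research→UserTest→Pricing→Retail = 4+6+10+7 = 27; finish at 27 days.
Retail is on the critical path; changing it to 11 makes that path 31 days.
No other chain overtakes it, so the finish is 31 days.
Change in finish: 31 − 27 = +4 days.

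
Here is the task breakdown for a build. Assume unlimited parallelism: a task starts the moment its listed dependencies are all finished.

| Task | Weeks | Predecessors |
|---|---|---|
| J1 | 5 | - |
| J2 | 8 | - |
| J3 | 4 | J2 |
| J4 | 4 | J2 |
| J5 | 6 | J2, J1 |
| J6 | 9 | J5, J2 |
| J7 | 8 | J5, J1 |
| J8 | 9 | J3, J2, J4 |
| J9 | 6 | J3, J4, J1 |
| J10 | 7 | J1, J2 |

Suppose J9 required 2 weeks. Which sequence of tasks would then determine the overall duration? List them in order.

As given, the longest chain is J2→J5→J6 = 8+6+9 = 23, so the finish is 23 weeks.
J9 has 5 weeks of float (longest path through it is 18).
That remains the longest chain; total 23 weeks.

J2, J5, J6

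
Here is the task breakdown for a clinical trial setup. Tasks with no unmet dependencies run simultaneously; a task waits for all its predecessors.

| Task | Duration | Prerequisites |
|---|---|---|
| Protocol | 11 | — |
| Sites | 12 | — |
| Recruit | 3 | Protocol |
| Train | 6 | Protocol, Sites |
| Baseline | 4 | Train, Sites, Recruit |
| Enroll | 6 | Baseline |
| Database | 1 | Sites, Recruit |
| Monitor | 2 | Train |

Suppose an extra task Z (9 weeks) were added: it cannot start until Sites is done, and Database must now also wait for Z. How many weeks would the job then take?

Originally the job takes 28 weeks.
With Z inserted, Database now waits for max(Sites, Recruit, Z).
New critical path: Sites→Train→Baseline→Enroll = 12+6+4+6 = 28 ⇒ 28 weeks.

28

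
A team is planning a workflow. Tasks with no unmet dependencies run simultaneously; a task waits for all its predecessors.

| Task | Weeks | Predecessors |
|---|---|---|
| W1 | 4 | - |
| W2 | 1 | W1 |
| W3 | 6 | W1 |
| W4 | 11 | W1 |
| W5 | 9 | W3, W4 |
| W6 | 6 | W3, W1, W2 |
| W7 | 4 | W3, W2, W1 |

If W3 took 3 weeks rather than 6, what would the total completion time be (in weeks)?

As given, the longest chain is W1→W4→W5 = 4+11+9 = 24, so the finish is 24 weeks.
W3 has 5 weeks of float (longest path through it is 19).
That remains the longest chain; total 24 weeks.

24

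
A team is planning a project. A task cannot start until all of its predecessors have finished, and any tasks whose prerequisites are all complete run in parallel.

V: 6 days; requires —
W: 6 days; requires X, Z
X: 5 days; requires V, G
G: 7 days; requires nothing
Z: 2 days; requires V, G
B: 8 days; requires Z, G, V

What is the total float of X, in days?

Critical path: G→X→W = 7+5+6 = 18, so the finish is 18 days.
The longest chain containing X totals 18 days.
So X can slip 12 − 12 = 0 days.

0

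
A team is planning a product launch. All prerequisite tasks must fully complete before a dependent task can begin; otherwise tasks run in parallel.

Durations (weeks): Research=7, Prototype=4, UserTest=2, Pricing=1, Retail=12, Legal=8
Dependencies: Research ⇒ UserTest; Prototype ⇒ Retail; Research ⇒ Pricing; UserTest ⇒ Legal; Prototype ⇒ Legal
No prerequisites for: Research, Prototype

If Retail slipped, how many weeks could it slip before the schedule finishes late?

1

Critical path: Research→UserTest→Legal = 7+2+8 = 17, so the finish is 17 weeks.
Longest path through Retail: 16 weeks (earliest finish 16, latest finish 17).
So Retail can slip 17 − 16 = 1 week.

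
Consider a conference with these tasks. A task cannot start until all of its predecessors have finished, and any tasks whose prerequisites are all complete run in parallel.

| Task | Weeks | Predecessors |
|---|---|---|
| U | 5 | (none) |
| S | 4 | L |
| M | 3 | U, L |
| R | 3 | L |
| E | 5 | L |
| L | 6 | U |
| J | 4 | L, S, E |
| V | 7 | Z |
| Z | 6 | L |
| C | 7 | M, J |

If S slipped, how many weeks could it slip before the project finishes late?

1

U→L→E→J→C = 5+6+5+4+7 = 27 sets the makespan at 27 weeks.
S finishes as early as 15 and must finish by 16.
Float = 27 − 26 = 1.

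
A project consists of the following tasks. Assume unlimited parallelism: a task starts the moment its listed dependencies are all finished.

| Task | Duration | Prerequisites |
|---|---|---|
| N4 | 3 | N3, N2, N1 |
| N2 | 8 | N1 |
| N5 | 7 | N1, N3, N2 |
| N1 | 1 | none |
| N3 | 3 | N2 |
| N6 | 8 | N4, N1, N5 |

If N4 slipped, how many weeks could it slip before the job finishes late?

The longest chain is N1→N2→N3→N5→N6 = 1+8+3+7+8 = 27; overall finish 27 weeks.
N4 finishes as early as 15 and must finish by 19.
Slack of N4 = 16 − 12 = 4 weeks.

4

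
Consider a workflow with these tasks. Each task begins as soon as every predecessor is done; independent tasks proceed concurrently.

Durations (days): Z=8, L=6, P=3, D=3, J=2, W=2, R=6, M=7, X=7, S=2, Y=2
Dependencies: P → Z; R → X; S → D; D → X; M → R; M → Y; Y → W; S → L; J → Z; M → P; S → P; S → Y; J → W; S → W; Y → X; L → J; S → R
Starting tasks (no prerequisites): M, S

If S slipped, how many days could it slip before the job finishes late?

M→R→X = 7+6+7 = 20 sets the makespan at 20 days.
S finishes as early as 2 and must finish by 4.
Float = 20 − 18 = 2.

2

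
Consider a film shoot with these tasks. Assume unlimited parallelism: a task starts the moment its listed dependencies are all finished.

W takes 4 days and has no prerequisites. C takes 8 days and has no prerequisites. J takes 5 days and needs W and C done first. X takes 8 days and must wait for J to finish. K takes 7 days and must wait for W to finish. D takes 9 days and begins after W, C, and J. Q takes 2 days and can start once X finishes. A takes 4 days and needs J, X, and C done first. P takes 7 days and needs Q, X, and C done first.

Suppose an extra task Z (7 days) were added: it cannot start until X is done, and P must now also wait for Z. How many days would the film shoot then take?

Originally the film shoot takes 30 days.
With Z inserted, P now waits for max(Q, X, C, Z).
New critical path: C→J→X→Z→P = 8+5+8+7+7 = 35 ⇒ 35 days.

35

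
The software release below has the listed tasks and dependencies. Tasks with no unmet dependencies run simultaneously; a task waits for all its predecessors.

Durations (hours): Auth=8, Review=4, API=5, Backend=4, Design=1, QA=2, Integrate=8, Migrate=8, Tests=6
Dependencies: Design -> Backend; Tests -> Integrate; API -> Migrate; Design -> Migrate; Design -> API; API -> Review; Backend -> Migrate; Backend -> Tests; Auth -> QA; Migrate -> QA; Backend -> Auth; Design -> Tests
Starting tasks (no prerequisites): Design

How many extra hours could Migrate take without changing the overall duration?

3

The longest chain is Design→Backend→Tests→Integrate = 1+4+6+8 = 19; overall finish 19 hours.
Migrate finishes as early as 14 and must finish by 17.
Float = 19 − 16 = 3.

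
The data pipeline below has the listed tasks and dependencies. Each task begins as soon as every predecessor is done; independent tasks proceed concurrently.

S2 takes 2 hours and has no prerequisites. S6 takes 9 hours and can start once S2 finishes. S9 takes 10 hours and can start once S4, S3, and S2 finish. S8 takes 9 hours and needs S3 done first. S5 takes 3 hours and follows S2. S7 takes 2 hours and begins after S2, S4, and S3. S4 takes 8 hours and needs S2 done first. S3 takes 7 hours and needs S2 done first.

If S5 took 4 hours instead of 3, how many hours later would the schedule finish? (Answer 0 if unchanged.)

Baseline: S2→S4→S9 = 2+8+10 = 20 → 20 hours.
The longest path through S5 is only 5 hours, so S5 has float 15.
That remains the longest chain; total 20 hours.
Change in finish: 20 − 20 = +0 hours.

0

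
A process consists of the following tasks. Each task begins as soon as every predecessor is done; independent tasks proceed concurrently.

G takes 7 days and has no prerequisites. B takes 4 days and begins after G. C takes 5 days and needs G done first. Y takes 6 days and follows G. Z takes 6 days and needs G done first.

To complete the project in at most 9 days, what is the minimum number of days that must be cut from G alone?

Current finish: 13 days; target: 9.
G is on every critical path, so each day cut from G cuts the finish by one (this holds down to a finish of 7).
Need 13 − 9 = 4 days off G → G becomes 3 days, finish becomes 9.

4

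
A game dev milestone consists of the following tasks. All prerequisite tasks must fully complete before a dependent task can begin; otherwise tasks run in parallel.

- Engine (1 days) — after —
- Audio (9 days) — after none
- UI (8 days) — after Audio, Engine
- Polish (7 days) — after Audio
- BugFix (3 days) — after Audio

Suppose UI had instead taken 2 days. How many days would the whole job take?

16

The binding path is Audio→UI = 9+8 = 17; finish at 17 days.
Since UI is critical, the -6 change carries straight to that chain (now 11 days).
The binding chain switches to Audio→Polish = 9+7 = 16; finish 16 days.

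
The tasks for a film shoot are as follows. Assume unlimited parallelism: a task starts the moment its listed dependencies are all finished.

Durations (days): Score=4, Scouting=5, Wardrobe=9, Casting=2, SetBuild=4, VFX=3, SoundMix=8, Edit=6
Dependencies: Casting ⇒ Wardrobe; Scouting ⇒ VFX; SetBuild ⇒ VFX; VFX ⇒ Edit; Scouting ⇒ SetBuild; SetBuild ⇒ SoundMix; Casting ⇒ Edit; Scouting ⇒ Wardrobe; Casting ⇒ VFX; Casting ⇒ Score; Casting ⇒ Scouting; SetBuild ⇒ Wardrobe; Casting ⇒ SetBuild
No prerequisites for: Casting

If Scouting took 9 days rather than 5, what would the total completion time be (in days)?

Actual critical path: Casting→Scouting→SetBuild→Wardrobe = 2+5+4+9 = 20 ⇒ 20 days.
Scouting is on the critical path; changing it to 9 makes that path 24 days.
The critical path is still Casting→Scouting→SetBuild→Wardrobe; finish is now 24 days.

24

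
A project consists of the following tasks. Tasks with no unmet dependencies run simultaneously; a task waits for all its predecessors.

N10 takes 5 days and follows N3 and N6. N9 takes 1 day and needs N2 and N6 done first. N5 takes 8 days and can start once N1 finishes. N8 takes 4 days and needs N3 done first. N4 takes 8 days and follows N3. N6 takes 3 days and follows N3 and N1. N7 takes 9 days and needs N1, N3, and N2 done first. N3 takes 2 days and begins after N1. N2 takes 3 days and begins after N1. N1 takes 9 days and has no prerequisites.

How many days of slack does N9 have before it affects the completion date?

The longest chain is N1→N2→N7 = 9+3+9 = 21; overall finish 21 days.
Longest path through N9: 15 days (earliest finish 15, latest finish 21).
So N9 can slip 21 − 15 = 6 days.

6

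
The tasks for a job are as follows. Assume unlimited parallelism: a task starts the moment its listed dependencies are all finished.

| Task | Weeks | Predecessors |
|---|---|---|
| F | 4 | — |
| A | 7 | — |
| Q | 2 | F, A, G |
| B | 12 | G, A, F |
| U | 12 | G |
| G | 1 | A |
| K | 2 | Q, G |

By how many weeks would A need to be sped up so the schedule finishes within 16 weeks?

4

Current finish: 20 weeks; target: 16.
A is on every critical path, so each week cut from A cuts the finish by one (this holds down to a finish of 16).
Need 20 − 16 = 4 weeks off A → A becomes 3 weeks, finish becomes 16.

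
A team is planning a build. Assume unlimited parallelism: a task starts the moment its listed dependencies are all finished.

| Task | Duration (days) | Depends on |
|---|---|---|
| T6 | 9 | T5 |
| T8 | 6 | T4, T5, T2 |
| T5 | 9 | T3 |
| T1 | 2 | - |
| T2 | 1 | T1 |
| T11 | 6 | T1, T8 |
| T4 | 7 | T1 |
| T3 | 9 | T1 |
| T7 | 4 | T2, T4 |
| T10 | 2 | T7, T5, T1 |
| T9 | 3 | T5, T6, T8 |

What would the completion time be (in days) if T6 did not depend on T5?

32

With the dependency in place, T1→T3→T5→T6→T9 = 2+9+9+9+3 = 32 sets the finish at 32 days.
Without T5→T6, T6's earliest start moves from 20 to 0.
New critical path: T1→T3→T5→T8→T11 = 2+9+9+6+6 = 32 ⇒ 32 days.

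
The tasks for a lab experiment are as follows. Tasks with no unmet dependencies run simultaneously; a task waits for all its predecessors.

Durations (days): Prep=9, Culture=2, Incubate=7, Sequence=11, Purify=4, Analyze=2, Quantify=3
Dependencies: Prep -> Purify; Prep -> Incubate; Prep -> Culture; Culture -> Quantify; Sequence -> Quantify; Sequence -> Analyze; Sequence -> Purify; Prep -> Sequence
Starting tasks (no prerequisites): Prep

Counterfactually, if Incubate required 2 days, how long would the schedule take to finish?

24

Critical path before the change: Prep→Sequence→Purify = 9+11+4 = 24 giving 24 days.
The longest path through Incubate is only 16 days, so Incubate has float 8.
No other chain overtakes it, so the finish is 24 days.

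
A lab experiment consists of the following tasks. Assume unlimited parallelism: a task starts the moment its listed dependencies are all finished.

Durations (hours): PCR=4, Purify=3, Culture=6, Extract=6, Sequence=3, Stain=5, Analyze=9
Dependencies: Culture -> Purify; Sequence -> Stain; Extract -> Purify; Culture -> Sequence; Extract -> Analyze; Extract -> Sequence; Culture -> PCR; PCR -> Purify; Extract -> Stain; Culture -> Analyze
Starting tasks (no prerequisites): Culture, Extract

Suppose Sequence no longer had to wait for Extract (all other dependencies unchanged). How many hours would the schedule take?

15

With the dependency in place, Culture→Analyze = 6+9 = 15 sets the finish at 15 hours.
Dropping Extract→Sequence doesn't change Sequence's earliest start (6); another predecessor still binds.
The longest chain is now Culture→Analyze = 6+9 = 15, so the schedule takes 15 hours.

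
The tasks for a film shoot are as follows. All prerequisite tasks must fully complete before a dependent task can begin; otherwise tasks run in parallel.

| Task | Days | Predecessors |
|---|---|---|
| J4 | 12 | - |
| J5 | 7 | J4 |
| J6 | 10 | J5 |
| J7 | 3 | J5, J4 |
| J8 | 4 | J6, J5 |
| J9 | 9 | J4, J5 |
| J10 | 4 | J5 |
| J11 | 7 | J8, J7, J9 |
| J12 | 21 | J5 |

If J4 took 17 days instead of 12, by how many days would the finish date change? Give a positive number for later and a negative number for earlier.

Critical path before the change: J4→J5→J6→J8→J11 = 12+7+10+4+7 = 40 giving 40 days.
J4 lies on that path, so at 17 days the path becomes 45 days.
No other chain overtakes it, so the finish is 45 days.
Change in finish: 45 − 40 = +5 days.

5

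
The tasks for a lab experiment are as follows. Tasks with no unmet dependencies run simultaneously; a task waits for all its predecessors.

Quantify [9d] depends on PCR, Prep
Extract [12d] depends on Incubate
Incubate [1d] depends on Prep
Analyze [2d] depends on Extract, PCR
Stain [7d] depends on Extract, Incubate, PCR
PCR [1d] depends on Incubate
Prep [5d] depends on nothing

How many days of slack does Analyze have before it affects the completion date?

Prep→Incubate→Extract→Stain = 5+1+12+7 = 25 sets the makespan at 25 days.
Analyze finishes as early as 20 and must finish by 25.
Float = 25 − 20 = 5.

5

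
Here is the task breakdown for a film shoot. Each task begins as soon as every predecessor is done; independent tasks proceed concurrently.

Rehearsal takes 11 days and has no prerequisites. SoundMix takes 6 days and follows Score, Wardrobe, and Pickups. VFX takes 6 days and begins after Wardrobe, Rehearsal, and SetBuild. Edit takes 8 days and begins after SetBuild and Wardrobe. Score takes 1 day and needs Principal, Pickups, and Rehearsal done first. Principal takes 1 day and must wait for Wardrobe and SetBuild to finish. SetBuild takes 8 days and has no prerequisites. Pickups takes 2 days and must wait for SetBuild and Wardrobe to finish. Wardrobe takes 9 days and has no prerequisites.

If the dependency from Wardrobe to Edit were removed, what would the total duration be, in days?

18

With the dependency in place, Wardrobe→Pickups→Score→SoundMix = 9+2+1+6 = 18 sets the finish at 18 days.
Without Wardrobe→Edit, Edit's earliest start moves from 9 to 8.
New critical path: Wardrobe→Pickups→Score→SoundMix = 9+2+1+6 = 18 ⇒ 18 days.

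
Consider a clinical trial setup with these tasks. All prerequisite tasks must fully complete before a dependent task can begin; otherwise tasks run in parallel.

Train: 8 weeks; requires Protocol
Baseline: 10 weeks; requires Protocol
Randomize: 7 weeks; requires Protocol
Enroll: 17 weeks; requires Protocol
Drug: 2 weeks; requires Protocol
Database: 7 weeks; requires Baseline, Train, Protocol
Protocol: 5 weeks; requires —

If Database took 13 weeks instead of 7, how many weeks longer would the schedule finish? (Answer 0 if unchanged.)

Actual critical path: Protocol→Baseline→Database = 5+10+7 = 22 ⇒ 22 weeks.
Database lies on that path, so at 13 weeks the path becomes 28 weeks.
The critical path is still Protocol→Baseline→Database; finish is now 28 weeks.
Change in finish: 28 − 22 = +6 weeks.

6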